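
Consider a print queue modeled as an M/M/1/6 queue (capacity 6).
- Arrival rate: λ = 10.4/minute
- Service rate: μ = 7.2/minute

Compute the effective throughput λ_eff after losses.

ρ = λ/μ = 10.4/7.2 = 1.44444
P₀ = (1-ρ)/(1-ρ^(K+1)) = (1-1.44444)/(1-1.44444^7) = -0.4444/-12.1189 = 0.03667
P_K = P₀×ρ^K = 0.036673 × 1.44444^6 = 0.036673 × 9.0823 = 0.3331
λ_eff = λ(1-P_K) = 10.4 × (1 - 0.33308) = 10.4 × 0.66692 = 6.9360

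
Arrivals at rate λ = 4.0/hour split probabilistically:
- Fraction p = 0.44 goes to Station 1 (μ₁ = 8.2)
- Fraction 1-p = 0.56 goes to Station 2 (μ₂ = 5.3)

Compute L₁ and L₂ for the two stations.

Effective rates: λ₁ = 4.0×0.44 = 1.76, λ₂ = 4.0×0.56 = 2.24
Station 1: ρ₁ = 1.76/8.2 = 0.21463, L₁ = ρ₁/(1-ρ₁) = 0.21463/(1-0.21463) = 0.2733
Station 2: ρ₂ = 2.24/5.3 = 0.42264, L₂ = ρ₂/(1-ρ₂) = 0.42264/(1-0.42264) = 0.7320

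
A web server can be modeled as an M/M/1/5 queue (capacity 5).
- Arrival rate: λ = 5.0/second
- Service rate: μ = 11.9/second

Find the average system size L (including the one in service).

ρ = λ/μ = 5.0/11.9 = 0.42017
P₀ = (1-ρ)/(1-ρ^(K+1)) = (1-0.42017)/(1-0.42017^6) = 0.5798/0.9945 = 0.5830
P_K = P₀×ρ^K = 0.58304 × 0.42017^5 = 0.58304 × 0.013096 = 0.007635
L = ρ[1 - (K+1)ρ^K + Kρ^(K+1)] / [(1-ρ)(1-ρ^(K+1))]
L = 0.42017 × (1 - 6×0.01310 + 5×0.005502) / ((1 - 0.42017) × (1 - 0.005502)) = 0.6914 requests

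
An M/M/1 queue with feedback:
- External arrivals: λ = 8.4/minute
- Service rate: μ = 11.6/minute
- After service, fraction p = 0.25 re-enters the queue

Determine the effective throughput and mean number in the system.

Effective arrival rate: λ_eff = λ/(1-p) = 8.4/(1-0.25) = 8.4/0.75 = 11.2000
ρ = λ_eff/μ = 11.2000/11.6 = 0.9655172
L = ρ/(1-ρ) = 0.9655172/(1-0.9655172) = 28.0000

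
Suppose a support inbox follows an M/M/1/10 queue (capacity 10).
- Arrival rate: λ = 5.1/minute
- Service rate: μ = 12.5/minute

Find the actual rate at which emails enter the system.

ρ = λ/μ = 5.1/12.5 = 0.4080
P₀ = (1-ρ)/(1-ρ^(K+1)) = (1-0.4080)/(1-0.4080^11) = 0.59200/0.99995 = 0.5920
P_K = P₀×ρ^K = 0.59203 × 0.4080^10 = 0.59203 × 0.00012782 = 0.00007567
λ_eff = λ(1-P_K) = 5.1 × (1 - 0.00007567) = 5.1 × 0.99992 = 5.0996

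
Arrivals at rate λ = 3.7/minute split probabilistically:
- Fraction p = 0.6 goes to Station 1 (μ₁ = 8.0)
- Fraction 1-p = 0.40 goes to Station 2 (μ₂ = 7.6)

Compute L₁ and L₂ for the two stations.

Effective rates: λ₁ = 3.7×0.6 = 2.22, λ₂ = 3.7×0.40 = 1.48
Station 1: ρ₁ = 2.22/8.0 = 0.2775, L₁ = ρ₁/(1-ρ₁) = 0.2775/(1-0.2775) = 0.3841
Station 2: ρ₂ = 1.48/7.6 = 0.1947, L₂ = ρ₂/(1-ρ₂) = 0.1947/(1-0.1947) = 0.2418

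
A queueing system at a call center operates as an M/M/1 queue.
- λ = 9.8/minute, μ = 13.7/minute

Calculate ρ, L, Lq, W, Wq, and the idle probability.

Step 1: ρ = λ/μ = 9.8/13.7 = 0.7153
Step 2: L = λ/(μ-λ) = 9.8/3.90 = 2.5128
Step 3: Lq = λ²/(μ(μ-λ)) = 96.04/(13.7×3.90) = 1.7975
Step 4: W = 1/(μ-λ) = 1/3.90 = 0.25641
Step 5: Wq = λ/(μ(μ-λ)) = 9.8/(13.7×3.90) = 0.1834
Step 6: P(0) = 1-ρ = 0.2847
Verify: L = λW = 9.8×0.25641 = 2.5128 ✔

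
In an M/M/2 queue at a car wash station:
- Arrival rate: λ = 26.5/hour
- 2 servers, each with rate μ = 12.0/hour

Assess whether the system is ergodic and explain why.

Stability requires ρ = λ/(cμ) < 1
ρ = 26.5/(2 × 12.0) = 26.5/24.00 = 1.1042
Since 1.1042 ≥ 1, the system is UNSTABLE.
Need c > λ/μ = 26.5/12.0 = 2.21.
Minimum servers needed: c = 3.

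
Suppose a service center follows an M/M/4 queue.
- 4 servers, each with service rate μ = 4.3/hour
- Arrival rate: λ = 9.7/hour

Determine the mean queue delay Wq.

Traffic intensity: ρ = λ/(cμ) = 9.7/(4×4.3) = 0.5640
Since ρ = 0.5640 < 1, system is stable.
Offered load a = λ/μ = cρ = 9.7/4.3 = 2.2558
P₀ = [ Σₙ₌₀^3 aⁿ/n! + a^4/(4!(1-ρ)) ]⁻¹
Σ = a^0/0! + a^1/1! + a^2/2! + a^3/3! = 1.00000 + 2.25581 + 2.54435 + 1.91319 = 7.7134
a^4/(4!(1-ρ)) = 25.8948/(24 × 0.43605) = 2.4744
P₀ = 1/(7.7134 + 2.4744) = 0.09816
Lq = P₀·a^4·ρ / (4!(1-ρ)²) = 0.098157 × 25.8948 × 0.56395 / (24 × 0.19014) = 0.3141
Wq = Lq/λ = 0.3141/9.7 = 0.03238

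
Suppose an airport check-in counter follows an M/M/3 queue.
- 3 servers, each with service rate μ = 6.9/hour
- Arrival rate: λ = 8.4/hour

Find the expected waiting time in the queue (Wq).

Traffic intensity: ρ = λ/(cμ) = 8.4/(3×6.9) = 0.4058
Since ρ = 0.4058 < 1, system is stable.
Offered load a = λ/μ = cρ = 8.4/6.9 = 1.2174
P₀ = [ Σₙ₌₀^2 aⁿ/n! + a^3/(3!(1-ρ)) ]⁻¹
Σ = a^0/0! + a^1/1! + a^2/2! = 1.0000 + 1.2174 + 0.7410 = 2.9584
a^3/(3!(1-ρ)) = 1.8042/(6 × 0.5942) = 0.5061
P₀ = 1/(2.9584 + 0.5061) = 0.2886
Lq = P₀·a^3·ρ / (3!(1-ρ)²) = 0.288644 × 1.80422 × 0.405797 / (6 × 0.353077) = 0.09976
Wq = Lq/λ = 0.09976/8.4 = 0.01188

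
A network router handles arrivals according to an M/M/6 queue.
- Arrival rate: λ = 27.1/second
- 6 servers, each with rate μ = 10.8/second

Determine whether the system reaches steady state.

Stability requires ρ = λ/(cμ) < 1
ρ = 27.1/(6 × 10.8) = 27.1/64.80 = 0.4182
Since 0.4182 < 1, the system is STABLE.
The servers are busy 41.82% of the time.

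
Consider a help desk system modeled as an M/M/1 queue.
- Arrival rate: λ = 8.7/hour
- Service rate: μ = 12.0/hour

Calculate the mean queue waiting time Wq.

First, compute utilization: ρ = λ/μ = 8.7/12.0 = 0.7250
For M/M/1: Wq = λ/(μ(μ-λ))
Wq = 8.7/(12.0 × (12.0-8.7))
Wq = 8.7/(12.0 × 3.30)
Wq = 0.2197 hours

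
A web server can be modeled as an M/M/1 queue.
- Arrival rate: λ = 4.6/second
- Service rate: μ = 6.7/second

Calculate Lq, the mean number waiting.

ρ = λ/μ = 4.6/6.7 = 0.6866
For M/M/1: Lq = λ²/(μ(μ-λ))
Lq = 21.16/(6.7 × 2.10)
Lq = 1.5039 requests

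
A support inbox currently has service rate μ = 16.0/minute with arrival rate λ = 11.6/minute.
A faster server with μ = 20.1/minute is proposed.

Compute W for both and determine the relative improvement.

System 1: ρ₁ = 11.6/16.0 = 0.7250, W₁ = 1/(16.0-11.6) = 0.227273
System 2: ρ₂ = 11.6/20.1 = 0.5771, W₂ = 1/(20.1-11.6) = 0.117647
Improvement: (W₁-W₂)/W₁ = (0.227273-0.117647)/0.227273 = 48.24%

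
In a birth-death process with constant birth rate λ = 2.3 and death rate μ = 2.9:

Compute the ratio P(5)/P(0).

For constant rates: P(n)/P(0) = (λ/μ)^n
P(5)/P(0) = (2.3/2.9)^5 = 0.7931^5 = 0.3138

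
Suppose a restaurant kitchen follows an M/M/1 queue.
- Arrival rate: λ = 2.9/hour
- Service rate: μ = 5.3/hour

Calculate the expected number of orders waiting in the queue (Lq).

ρ = λ/μ = 2.9/5.3 = 0.5472
For M/M/1: Lq = λ²/(μ(μ-λ))
Lq = 8.41/(5.3 × 2.40)
Lq = 0.6612 orders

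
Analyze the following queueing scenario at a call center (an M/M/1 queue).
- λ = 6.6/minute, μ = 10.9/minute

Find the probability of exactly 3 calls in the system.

ρ = λ/μ = 6.6/10.9 = 0.6055
P(n) = (1-ρ)ρⁿ
P(3) = (1-0.6055) × 0.6055^3
P(3) = 0.3945 × 0.2220
P(3) = 0.08758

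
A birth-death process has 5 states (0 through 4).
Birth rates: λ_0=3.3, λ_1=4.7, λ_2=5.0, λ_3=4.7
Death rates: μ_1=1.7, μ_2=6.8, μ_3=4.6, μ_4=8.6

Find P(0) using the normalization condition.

Ratios P(n)/P(0) = (λ₀···λₙ₋₁)/(μ₁···μₙ):
P(1)/P(0) = (3.3)/(1.7) = 1.9411765
P(2)/P(0) = (3.3×4.7)/(1.7×6.8) = 1.3416955
P(3)/P(0) = (3.3×4.7×5.0)/(1.7×6.8×4.6) = 1.4583647
P(4)/P(0) = (3.3×4.7×5.0×4.7)/(1.7×6.8×4.6×8.6) = 0.79701325

Normalization: ∑ P(n) = 1
P(0) × (1.0000000 + 1.9411765 + 1.3416955 + 1.4583647 + 0.79701325) = 1
P(0) × 6.5382 = 1
P(0) = 1/6.5382 = 0.1529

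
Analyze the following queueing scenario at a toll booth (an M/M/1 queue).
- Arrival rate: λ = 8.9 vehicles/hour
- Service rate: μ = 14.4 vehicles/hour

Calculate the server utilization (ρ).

Server utilization: ρ = λ/μ
ρ = 8.9/14.4 = 0.6181
The server is busy 61.81% of the time.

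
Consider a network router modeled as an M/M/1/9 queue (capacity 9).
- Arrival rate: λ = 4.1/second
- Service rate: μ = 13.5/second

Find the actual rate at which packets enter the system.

ρ = λ/μ = 4.1/13.5 = 0.303704
P₀ = (1-ρ)/(1-ρ^(K+1)) = (1-0.303704)/(1-0.303704^10) = 0.6963/1.0000 = 0.6963
P_K = P₀×ρ^K = 0.69630 × 0.303704^9 = 0.69630 × 0.000021981 = 0.00001531
λ_eff = λ(1-P_K) = 4.1 × (1 - 0.00001531) = 4.1 × 0.99998 = 4.0999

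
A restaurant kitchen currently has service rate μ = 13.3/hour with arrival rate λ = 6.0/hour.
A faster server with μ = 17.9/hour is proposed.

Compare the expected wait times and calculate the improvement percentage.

System 1: ρ₁ = 6.0/13.3 = 0.4511, W₁ = 1/(13.3-6.0) = 0.1370
System 2: ρ₂ = 6.0/17.9 = 0.3352, W₂ = 1/(17.9-6.0) = 0.08403
Improvement: (W₁-W₂)/W₁ = (0.1370-0.08403)/0.1370 = 38.66%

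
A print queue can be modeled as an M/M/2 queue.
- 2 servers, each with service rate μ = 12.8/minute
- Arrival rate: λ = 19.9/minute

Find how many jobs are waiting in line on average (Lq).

Traffic intensity: ρ = λ/(cμ) = 19.9/(2×12.8) = 0.7773
Since ρ = 0.7773 < 1, system is stable.
Offered load a = λ/μ = cρ = 19.9/12.8 = 1.5547
P₀ = [ Σₙ₌₀^1 aⁿ/n! + a^2/(2!(1-ρ)) ]⁻¹
Σ = a^0/0! + a^1/1! = 1.0000 + 1.5547 = 2.5547
a^2/(2!(1-ρ)) = 2.4171/(2 × 0.22266) = 5.4278
P₀ = 1/(2.5547 + 5.4278) = 0.1253
Lq = P₀·a^2·ρ / (2!(1-ρ)²) = 0.125275 × 2.41705 × 0.777344 / (2 × 0.0495758) = 2.3739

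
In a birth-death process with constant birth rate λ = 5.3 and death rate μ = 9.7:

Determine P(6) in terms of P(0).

For constant rates: P(n)/P(0) = (λ/μ)^n
P(6)/P(0) = (5.3/9.7)^6 = 0.5464^6 = 0.02661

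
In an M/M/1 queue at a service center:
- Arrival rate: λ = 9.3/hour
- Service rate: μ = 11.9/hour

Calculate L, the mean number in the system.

ρ = λ/μ = 9.3/11.9 = 0.7815
For M/M/1: L = λ/(μ-λ)
L = 9.3/(11.9-9.3) = 9.3/2.60
L = 3.5769 customers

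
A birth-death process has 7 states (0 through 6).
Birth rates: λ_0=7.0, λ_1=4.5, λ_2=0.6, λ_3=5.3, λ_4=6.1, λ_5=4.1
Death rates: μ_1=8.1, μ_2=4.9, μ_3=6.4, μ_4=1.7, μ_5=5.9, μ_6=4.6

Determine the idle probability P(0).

Ratios P(n)/P(0) = (λ₀···λₙ₋₁)/(μ₁···μₙ):
P(1)/P(0) = (7.0)/(8.1) = 0.86420
P(2)/P(0) = (7.0×4.5)/(8.1×4.9) = 0.79365
P(3)/P(0) = (7.0×4.5×0.6)/(8.1×4.9×6.4) = 0.074405
P(4)/P(0) = (7.0×4.5×0.6×5.3)/(8.1×4.9×6.4×1.7) = 0.23197
P(5)/P(0) = (7.0×4.5×0.6×5.3×6.1)/(8.1×4.9×6.4×1.7×5.9) = 0.23983
P(6)/P(0) = (7.0×4.5×0.6×5.3×6.1×4.1)/(8.1×4.9×6.4×1.7×5.9×4.6) = 0.21376

Normalization: ∑ P(n) = 1
P(0) × (1.0000 + 0.86420 + 0.79365 + 0.074405 + 0.23197 + 0.23983 + 0.21376) = 1
P(0) × 3.4178 = 1
P(0) = 1/3.4178 = 0.2926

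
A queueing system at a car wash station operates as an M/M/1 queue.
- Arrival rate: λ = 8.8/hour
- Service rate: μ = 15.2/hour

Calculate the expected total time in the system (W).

First, compute utilization: ρ = λ/μ = 8.8/15.2 = 0.5789
For M/M/1: W = 1/(μ-λ)
W = 1/(15.2-8.8) = 1/6.40
W = 0.1563 hours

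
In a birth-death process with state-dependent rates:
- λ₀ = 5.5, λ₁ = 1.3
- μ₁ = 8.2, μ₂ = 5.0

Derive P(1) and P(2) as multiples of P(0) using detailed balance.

Balance equations:
State 0: λ₀P₀ = μ₁P₁ → P₁ = (λ₀/μ₁)P₀ = (5.5/8.2)P₀ = 0.6707P₀
State 1: P₂ = (λ₀λ₁)/(μ₁μ₂)P₀ = (5.5×1.3)/(8.2×5.0)P₀ = 0.1744P₀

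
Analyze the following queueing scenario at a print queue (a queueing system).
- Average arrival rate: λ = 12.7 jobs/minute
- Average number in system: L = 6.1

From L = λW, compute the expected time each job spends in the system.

Little's Law: L = λW, so W = L/λ
W = 6.1/12.7 = 0.4803 minutes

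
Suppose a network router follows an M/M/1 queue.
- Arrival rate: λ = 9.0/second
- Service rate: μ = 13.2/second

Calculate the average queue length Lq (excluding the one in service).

ρ = λ/μ = 9.0/13.2 = 0.6818
For M/M/1: Lq = λ²/(μ(μ-λ))
Lq = 81.00/(13.2 × 4.20)
Lq = 1.4610 packets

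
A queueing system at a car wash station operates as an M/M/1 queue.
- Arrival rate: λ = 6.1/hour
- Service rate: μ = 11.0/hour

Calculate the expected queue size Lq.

ρ = λ/μ = 6.1/11.0 = 0.5545
For M/M/1: Lq = λ²/(μ(μ-λ))
Lq = 37.21/(11.0 × 4.90)
Lq = 0.6904 cars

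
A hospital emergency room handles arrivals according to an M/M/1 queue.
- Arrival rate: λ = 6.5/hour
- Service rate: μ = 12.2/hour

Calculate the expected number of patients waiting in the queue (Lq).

ρ = λ/μ = 6.5/12.2 = 0.5328
For M/M/1: Lq = λ²/(μ(μ-λ))
Lq = 42.25/(12.2 × 5.70)
Lq = 0.6076 patients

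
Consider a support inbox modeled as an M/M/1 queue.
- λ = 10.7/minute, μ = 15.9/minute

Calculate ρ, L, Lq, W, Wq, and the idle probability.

Step 1: ρ = λ/μ = 10.7/15.9 = 0.6730
Step 2: L = λ/(μ-λ) = 10.7/5.20 = 2.0577
Step 3: Lq = λ²/(μ(μ-λ)) = 114.49/(15.9×5.20) = 1.3847
Step 4: W = 1/(μ-λ) = 1/5.20 = 0.19231
Step 5: Wq = λ/(μ(μ-λ)) = 10.7/(15.9×5.20) = 0.1294
Step 6: P(0) = 1-ρ = 0.3270
Verify: L = λW = 10.7×0.19231 = 2.0577 ✔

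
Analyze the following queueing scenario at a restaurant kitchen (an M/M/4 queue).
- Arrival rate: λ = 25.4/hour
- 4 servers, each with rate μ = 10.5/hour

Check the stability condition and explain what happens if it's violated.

Stability requires ρ = λ/(cμ) < 1
ρ = 25.4/(4 × 10.5) = 25.4/42.00 = 0.6048
Since 0.6048 < 1, the system is STABLE.
The servers are busy 60.48% of the time.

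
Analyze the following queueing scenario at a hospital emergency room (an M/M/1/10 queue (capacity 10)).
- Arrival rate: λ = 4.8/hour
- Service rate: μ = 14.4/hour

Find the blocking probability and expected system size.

ρ = λ/μ = 4.8/14.4 = 0.33333
P₀ = (1-ρ)/(1-ρ^(K+1)) = (1-0.33333)/(1-0.33333^11) = 0.6667/1.0000 = 0.6667
P_K = P₀×ρ^K = 0.6667 × 0.33333^10 = 0.6667 × 0.00001693 = 0.00001129
Blocking probability P_10 = 0.00001129 (0.001129%)
L = ρ[1 - (K+1)ρ^K + Kρ^(K+1)] / [(1-ρ)(1-ρ^(K+1))]
L = 0.33333 × (1 - 11×0.00001693 + 10×0.000005644) / ((1 - 0.33333) × (1 - 0.000005644)) = 0.4999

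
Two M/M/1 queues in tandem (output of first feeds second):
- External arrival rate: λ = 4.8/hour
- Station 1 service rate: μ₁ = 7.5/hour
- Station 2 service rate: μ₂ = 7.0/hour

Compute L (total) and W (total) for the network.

By Jackson's theorem, each station behaves as independent M/M/1.
Station 1: ρ₁ = 4.8/7.5 = 0.6400, L₁ = ρ₁/(1-ρ₁) = λ/(μ₁-λ) = 4.8/2.70 = 1.7778
Station 2: ρ₂ = 4.8/7.0 = 0.6857, L₂ = ρ₂/(1-ρ₂) = λ/(μ₂-λ) = 4.8/2.20 = 2.1818
Total: L = L₁ + L₂ = 1.7778 + 2.1818 = 3.9596
W = L/λ = 3.9596/4.8 = 0.8249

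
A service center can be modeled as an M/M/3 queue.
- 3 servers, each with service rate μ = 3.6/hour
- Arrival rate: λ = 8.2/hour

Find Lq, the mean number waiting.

Traffic intensity: ρ = λ/(cμ) = 8.2/(3×3.6) = 0.7593
Since ρ = 0.7593 < 1, system is stable.
Offered load a = λ/μ = cρ = 8.2/3.6 = 2.2778
P₀ = [ Σₙ₌₀^2 aⁿ/n! + a^3/(3!(1-ρ)) ]⁻¹
Σ = a^0/0! + a^1/1! + a^2/2! = 1.0000 + 2.2778 + 2.5941 = 5.8719
a^3/(3!(1-ρ)) = 11.8177/(6 × 0.24074) = 8.1815
P₀ = 1/(5.8719 + 8.1815) = 0.07116
Lq = P₀·a^3·ρ / (3!(1-ρ)²) = 0.07116 × 11.8177 × 0.7593 / (6 × 0.05796) = 1.8361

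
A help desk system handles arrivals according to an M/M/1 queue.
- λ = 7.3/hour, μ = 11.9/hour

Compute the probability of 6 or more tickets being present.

ρ = λ/μ = 7.3/11.9 = 0.61345
P(N ≥ n) = ρⁿ
P(N ≥ 6) = 0.61345^6
P(N ≥ 6) = 0.05329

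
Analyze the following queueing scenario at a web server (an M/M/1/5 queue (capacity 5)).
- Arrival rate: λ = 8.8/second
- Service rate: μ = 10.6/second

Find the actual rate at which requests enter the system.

ρ = λ/μ = 8.8/10.6 = 0.8302
P₀ = (1-ρ)/(1-ρ^(K+1)) = (1-0.8302)/(1-0.8302^6) = 0.1698/0.6726 = 0.2525
P_K = P₀×ρ^K = 0.252458 × 0.8302^5 = 0.252458 × 0.394379 = 0.09956
λ_eff = λ(1-P_K) = 8.8 × (1 - 0.09956) = 8.8 × 0.90044 = 7.9239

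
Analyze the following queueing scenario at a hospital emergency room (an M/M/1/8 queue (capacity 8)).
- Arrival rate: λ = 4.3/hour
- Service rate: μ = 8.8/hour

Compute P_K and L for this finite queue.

ρ = λ/μ = 4.3/8.8 = 0.488636
P₀ = (1-ρ)/(1-ρ^(K+1)) = (1-0.488636)/(1-0.488636^9) = 0.5114/0.9984 = 0.5122
P_K = P₀×ρ^K = 0.5122 × 0.488636^8 = 0.5122 × 0.003250 = 0.001665
Blocking probability P_8 = 0.001665 (0.17%)
L = ρ[1 - (K+1)ρ^K + Kρ^(K+1)] / [(1-ρ)(1-ρ^(K+1))]
L = 0.488636 × (1 - 9×0.003250 + 8×0.001588) / ((1 - 0.488636) × (1 - 0.001588)) = 0.9412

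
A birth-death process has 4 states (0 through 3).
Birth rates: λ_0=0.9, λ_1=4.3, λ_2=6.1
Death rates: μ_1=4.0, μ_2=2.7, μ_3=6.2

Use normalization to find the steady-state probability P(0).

Ratios P(n)/P(0) = (λ₀···λₙ₋₁)/(μ₁···μₙ):
P(1)/P(0) = (0.9)/(4.0) = 0.2250
P(2)/P(0) = (0.9×4.3)/(4.0×2.7) = 0.3583
P(3)/P(0) = (0.9×4.3×6.1)/(4.0×2.7×6.2) = 0.3526

Normalization: ∑ P(n) = 1
P(0) × (1.0000 + 0.2250 + 0.3583 + 0.3526) = 1
P(0) × 1.9359 = 1
P(0) = 1/1.9359 = 0.5166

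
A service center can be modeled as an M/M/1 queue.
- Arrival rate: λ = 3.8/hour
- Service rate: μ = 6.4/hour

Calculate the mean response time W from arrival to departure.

First, compute utilization: ρ = λ/μ = 3.8/6.4 = 0.5937
For M/M/1: W = 1/(μ-λ)
W = 1/(6.4-3.8) = 1/2.60
W = 0.3846 hours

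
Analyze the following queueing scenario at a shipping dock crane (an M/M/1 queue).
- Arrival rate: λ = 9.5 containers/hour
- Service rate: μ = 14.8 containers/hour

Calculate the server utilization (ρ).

Server utilization: ρ = λ/μ
ρ = 9.5/14.8 = 0.6419
The server is busy 64.19% of the time.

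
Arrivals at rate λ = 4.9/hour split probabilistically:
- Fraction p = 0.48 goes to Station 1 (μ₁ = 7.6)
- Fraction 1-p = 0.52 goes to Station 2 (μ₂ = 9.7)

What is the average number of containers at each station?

Effective rates: λ₁ = 4.9×0.48 = 2.352, λ₂ = 4.9×0.52 = 2.548
Station 1: ρ₁ = 2.352/7.6 = 0.3095, L₁ = ρ₁/(1-ρ₁) = 0.3095/(1-0.3095) = 0.4482
Station 2: ρ₂ = 2.548/9.7 = 0.2627, L₂ = ρ₂/(1-ρ₂) = 0.2627/(1-0.2627) = 0.3563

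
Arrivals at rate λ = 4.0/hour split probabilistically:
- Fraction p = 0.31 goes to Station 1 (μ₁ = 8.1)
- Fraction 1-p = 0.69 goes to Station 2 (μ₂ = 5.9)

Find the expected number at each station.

Effective rates: λ₁ = 4.0×0.31 = 1.24, λ₂ = 4.0×0.69 = 2.76
Station 1: ρ₁ = 1.24/8.1 = 0.1531, L₁ = ρ₁/(1-ρ₁) = 0.1531/(1-0.1531) = 0.1808
Station 2: ρ₂ = 2.76/5.9 = 0.4678, L₂ = ρ₂/(1-ρ₂) = 0.4678/(1-0.4678) = 0.8790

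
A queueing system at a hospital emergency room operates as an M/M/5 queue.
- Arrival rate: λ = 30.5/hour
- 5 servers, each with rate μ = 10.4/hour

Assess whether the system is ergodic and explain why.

Stability requires ρ = λ/(cμ) < 1
ρ = 30.5/(5 × 10.4) = 30.5/52.00 = 0.5865
Since 0.5865 < 1, the system is STABLE.
The servers are busy 58.65% of the time.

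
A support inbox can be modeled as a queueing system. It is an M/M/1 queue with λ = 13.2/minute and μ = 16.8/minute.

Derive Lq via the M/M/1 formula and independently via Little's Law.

Method 1 (direct): Lq = λ²/(μ(μ-λ)) = 174.24/(16.8 × 3.60) = 2.8810

Method 2 (Little's Law):
W = 1/(μ-λ) = 1/3.60 = 0.277778
Wq = W - 1/μ = 0.277778 - 0.0595238 = 0.218254
Lq = λWq = 13.2 × 0.218254 = 2.8810 ✔ (matches Method 1)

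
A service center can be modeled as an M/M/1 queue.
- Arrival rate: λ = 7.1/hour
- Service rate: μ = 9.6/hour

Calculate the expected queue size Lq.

ρ = λ/μ = 7.1/9.6 = 0.7396
For M/M/1: Lq = λ²/(μ(μ-λ))
Lq = 50.41/(9.6 × 2.50)
Lq = 2.1004 customers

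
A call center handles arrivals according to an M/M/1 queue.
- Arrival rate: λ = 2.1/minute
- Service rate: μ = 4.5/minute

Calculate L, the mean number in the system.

ρ = λ/μ = 2.1/4.5 = 0.4667
For M/M/1: L = λ/(μ-λ)
L = 2.1/(4.5-2.1) = 2.1/2.40
L = 0.8750 calls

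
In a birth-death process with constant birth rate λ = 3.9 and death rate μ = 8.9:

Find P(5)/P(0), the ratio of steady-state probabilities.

For constant rates: P(n)/P(0) = (λ/μ)^n
P(5)/P(0) = (3.9/8.9)^5 = 0.4382^5 = 0.01616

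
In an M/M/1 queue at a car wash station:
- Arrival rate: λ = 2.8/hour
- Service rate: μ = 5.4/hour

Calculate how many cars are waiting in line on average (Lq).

ρ = λ/μ = 2.8/5.4 = 0.5185
For M/M/1: Lq = λ²/(μ(μ-λ))
Lq = 7.84/(5.4 × 2.60)
Lq = 0.5584 cars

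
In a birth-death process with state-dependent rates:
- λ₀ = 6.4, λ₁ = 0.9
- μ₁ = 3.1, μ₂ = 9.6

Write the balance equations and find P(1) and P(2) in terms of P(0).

Balance equations:
State 0: λ₀P₀ = μ₁P₁ → P₁ = (λ₀/μ₁)P₀ = (6.4/3.1)P₀ = 2.0645P₀
State 1: P₂ = (λ₀λ₁)/(μ₁μ₂)P₀ = (6.4×0.9)/(3.1×9.6)P₀ = 0.1935P₀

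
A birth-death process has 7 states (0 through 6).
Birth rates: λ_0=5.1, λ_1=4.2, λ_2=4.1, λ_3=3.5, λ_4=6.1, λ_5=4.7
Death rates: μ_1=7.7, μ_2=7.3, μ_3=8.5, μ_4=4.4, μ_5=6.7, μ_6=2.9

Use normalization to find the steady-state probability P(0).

Ratios P(n)/P(0) = (λ₀···λₙ₋₁)/(μ₁···μₙ):
P(1)/P(0) = (5.1)/(7.7) = 0.66234
P(2)/P(0) = (5.1×4.2)/(7.7×7.3) = 0.38107
P(3)/P(0) = (5.1×4.2×4.1)/(7.7×7.3×8.5) = 0.18381
P(4)/P(0) = (5.1×4.2×4.1×3.5)/(7.7×7.3×8.5×4.4) = 0.14621
P(5)/P(0) = (5.1×4.2×4.1×3.5×6.1)/(7.7×7.3×8.5×4.4×6.7) = 0.13312
P(6)/P(0) = (5.1×4.2×4.1×3.5×6.1×4.7)/(7.7×7.3×8.5×4.4×6.7×2.9) = 0.21575

Normalization: ∑ P(n) = 1
P(0) × (1.0000 + 0.66234 + 0.38107 + 0.18381 + 0.14621 + 0.13312 + 0.21575) = 1
P(0) × 2.7223 = 1
P(0) = 1/2.7223 = 0.3673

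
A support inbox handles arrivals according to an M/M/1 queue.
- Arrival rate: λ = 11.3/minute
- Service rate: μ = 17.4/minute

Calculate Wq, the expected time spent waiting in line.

First, compute utilization: ρ = λ/μ = 11.3/17.4 = 0.6494
For M/M/1: Wq = λ/(μ(μ-λ))
Wq = 11.3/(17.4 × (17.4-11.3))
Wq = 11.3/(17.4 × 6.10)
Wq = 0.1065 minutes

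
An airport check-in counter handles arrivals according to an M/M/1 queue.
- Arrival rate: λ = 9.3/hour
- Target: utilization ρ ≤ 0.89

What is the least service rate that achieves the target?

ρ = λ/μ, so μ = λ/ρ
μ ≥ 9.3/0.89 = 10.4494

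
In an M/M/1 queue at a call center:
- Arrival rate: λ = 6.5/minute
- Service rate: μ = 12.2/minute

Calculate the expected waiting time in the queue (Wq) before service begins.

First, compute utilization: ρ = λ/μ = 6.5/12.2 = 0.5328
For M/M/1: Wq = λ/(μ(μ-λ))
Wq = 6.5/(12.2 × (12.2-6.5))
Wq = 6.5/(12.2 × 5.70)
Wq = 0.09347 minutes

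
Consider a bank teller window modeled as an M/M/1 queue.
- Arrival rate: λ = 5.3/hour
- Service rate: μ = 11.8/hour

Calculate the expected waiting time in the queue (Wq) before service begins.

First, compute utilization: ρ = λ/μ = 5.3/11.8 = 0.4492
For M/M/1: Wq = λ/(μ(μ-λ))
Wq = 5.3/(11.8 × (11.8-5.3))
Wq = 5.3/(11.8 × 6.50)
Wq = 0.06910 hours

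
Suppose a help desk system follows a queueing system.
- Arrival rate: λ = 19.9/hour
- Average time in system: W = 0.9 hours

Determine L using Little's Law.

Little's Law: L = λW
L = 19.9 × 0.9 = 17.9100 tickets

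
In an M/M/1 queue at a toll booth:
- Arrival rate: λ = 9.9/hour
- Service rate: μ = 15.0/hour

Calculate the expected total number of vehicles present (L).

ρ = λ/μ = 9.9/15.0 = 0.6600
For M/M/1: L = λ/(μ-λ)
L = 9.9/(15.0-9.9) = 9.9/5.10
L = 1.9412 vehicles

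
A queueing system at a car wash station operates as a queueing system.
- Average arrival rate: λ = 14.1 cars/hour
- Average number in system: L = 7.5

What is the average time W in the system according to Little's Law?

Little's Law: L = λW, so W = L/λ
W = 7.5/14.1 = 0.5319 hours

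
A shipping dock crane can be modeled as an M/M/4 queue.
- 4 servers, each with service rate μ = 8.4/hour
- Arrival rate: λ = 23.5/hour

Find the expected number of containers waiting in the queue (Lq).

Traffic intensity: ρ = λ/(cμ) = 23.5/(4×8.4) = 0.6994
Since ρ = 0.6994 < 1, system is stable.
Offered load a = λ/μ = cρ = 23.5/8.4 = 2.7976
P₀ = [ Σₙ₌₀^3 aⁿ/n! + a^4/(4!(1-ρ)) ]⁻¹
Σ = a^0/0! + a^1/1! + a^2/2! + a^3/3! = 1.00000 + 2.79762 + 3.91334 + 3.64934 = 11.3603
a^4/(4!(1-ρ)) = 61.2568/(24 × 0.300595) = 8.4910
P₀ = 1/(11.3603 + 8.4910) = 0.05037
Lq = P₀·a^4·ρ / (4!(1-ρ)²) = 0.050374 × 61.2568 × 0.69940 / (24 × 0.090357) = 0.9952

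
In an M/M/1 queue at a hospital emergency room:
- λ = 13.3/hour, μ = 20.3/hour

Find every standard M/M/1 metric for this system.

Step 1: ρ = λ/μ = 13.3/20.3 = 0.6552
Step 2: L = λ/(μ-λ) = 13.3/7.00 = 1.9000
Step 3: Lq = λ²/(μ(μ-λ)) = 176.89/(20.3×7.00) = 1.2448
Step 4: W = 1/(μ-λ) = 1/7.00 = 0.14286
Step 5: Wq = λ/(μ(μ-λ)) = 13.3/(20.3×7.00) = 0.09360
Step 6: P(0) = 1-ρ = 0.3448
Verify: L = λW = 13.3×0.14286 = 1.9000 ✔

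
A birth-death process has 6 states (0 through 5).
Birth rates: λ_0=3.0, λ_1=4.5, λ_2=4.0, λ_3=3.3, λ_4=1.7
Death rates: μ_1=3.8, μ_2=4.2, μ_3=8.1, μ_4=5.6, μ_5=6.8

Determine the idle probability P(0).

Ratios P(n)/P(0) = (λ₀···λₙ₋₁)/(μ₁···μₙ):
P(1)/P(0) = (3.0)/(3.8) = 0.78947
P(2)/P(0) = (3.0×4.5)/(3.8×4.2) = 0.84586
P(3)/P(0) = (3.0×4.5×4.0)/(3.8×4.2×8.1) = 0.41771
P(4)/P(0) = (3.0×4.5×4.0×3.3)/(3.8×4.2×8.1×5.6) = 0.24615
P(5)/P(0) = (3.0×4.5×4.0×3.3×1.7)/(3.8×4.2×8.1×5.6×6.8) = 0.061538

Normalization: ∑ P(n) = 1
P(0) × (1.0000 + 0.78947 + 0.84586 + 0.41771 + 0.24615 + 0.061538) = 1
P(0) × 3.3607 = 1
P(0) = 1/3.3607 = 0.2976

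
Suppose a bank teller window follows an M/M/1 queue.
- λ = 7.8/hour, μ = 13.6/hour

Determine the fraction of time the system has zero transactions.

ρ = λ/μ = 7.8/13.6 = 0.5735
P(0) = 1 - ρ = 1 - 0.5735 = 0.4265
The server is idle 42.65% of the time.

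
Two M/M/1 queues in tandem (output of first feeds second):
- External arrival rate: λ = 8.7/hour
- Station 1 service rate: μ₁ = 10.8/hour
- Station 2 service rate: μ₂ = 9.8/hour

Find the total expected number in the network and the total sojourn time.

By Jackson's theorem, each station behaves as independent M/M/1.
Station 1: ρ₁ = 8.7/10.8 = 0.8056, L₁ = ρ₁/(1-ρ₁) = λ/(μ₁-λ) = 8.7/2.10 = 4.14286
Station 2: ρ₂ = 8.7/9.8 = 0.8878, L₂ = ρ₂/(1-ρ₂) = λ/(μ₂-λ) = 8.7/1.10 = 7.90909
Total: L = L₁ + L₂ = 4.14286 + 7.90909 = 12.0519
W = L/λ = 12.0519/8.7 = 1.3853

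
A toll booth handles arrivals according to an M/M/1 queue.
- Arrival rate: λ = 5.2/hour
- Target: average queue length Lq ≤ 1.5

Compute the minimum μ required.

For M/M/1: Lq = λ²/(μ(μ-λ))
Need Lq ≤ 1.5, i.e. μ(μ-λ) ≥ λ²/1.5
μ² - 5.2μ - 27.04/1.5 ≥ 0  →  μ² - 5.2μ - 18.02667 ≥ 0
Quadratic formula (positive root): μ = [λ + √(λ² + 4×18.02667)]/2
Discriminant: 27.04 + 4×18.02667 = 99.1467, √99.1467 = 9.9572
μ ≥ (5.2 + 9.9572)/2 = 7.5786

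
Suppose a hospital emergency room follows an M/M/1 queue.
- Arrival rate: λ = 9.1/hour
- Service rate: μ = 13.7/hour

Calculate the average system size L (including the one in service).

ρ = λ/μ = 9.1/13.7 = 0.6642
For M/M/1: L = λ/(μ-λ)
L = 9.1/(13.7-9.1) = 9.1/4.60
L = 1.9783 patients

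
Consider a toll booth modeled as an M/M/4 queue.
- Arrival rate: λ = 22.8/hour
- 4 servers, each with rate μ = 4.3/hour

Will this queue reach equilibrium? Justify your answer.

Stability requires ρ = λ/(cμ) < 1
ρ = 22.8/(4 × 4.3) = 22.8/17.20 = 1.3256
Since 1.3256 ≥ 1, the system is UNSTABLE.
Need c > λ/μ = 22.8/4.3 = 5.30.
Minimum servers needed: c = 6.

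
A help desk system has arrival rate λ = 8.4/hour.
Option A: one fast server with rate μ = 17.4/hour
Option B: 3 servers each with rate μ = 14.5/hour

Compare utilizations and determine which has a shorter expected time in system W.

Option A: single server μ = 17.4 (M/M/1)
  ρ_A = 8.4/17.4 = 0.4828
  W_A = 1/(μ-λ) = 1/(17.4-8.4) = 1/9.00 = 0.1111

Option B: 3 servers μ = 14.5 (M/M/3)
  ρ_B = λ/(cμ) = 8.4/(3×14.5) = 0.1931
  Offered load a = λ/μ = cρ = 8.4/14.5 = 0.5793
  P₀ = [ Σₙ₌₀^2 aⁿ/n! + a^3/(3!(1-ρ)) ]⁻¹
  Σ = a^0/0! + a^1/1! + a^2/2! = 1.0000 + 0.5793 + 0.1678 = 1.7471
  a^3/(3!(1-ρ)) = 0.19442/(6 × 0.80690) = 0.04016
  P₀ = 1/(1.7471 + 0.04016) = 0.5595
  Lq = P₀·a^3·ρ / (3!(1-ρ)²) = 0.55951 × 0.19442 × 0.19310 / (6 × 0.65108) = 0.005377
  Wq_B = Lq/λ = 0.005377/8.4 = 0.0006401
  W_B = Wq_B + 1/μ = 0.0006401 + 0.06897 = 0.06961

Since W_B = 0.06961 < W_A = 0.1111, Option B (multiple servers) has the shorter time in system.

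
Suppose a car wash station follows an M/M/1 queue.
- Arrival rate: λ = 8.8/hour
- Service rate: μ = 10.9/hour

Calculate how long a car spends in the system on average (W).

First, compute utilization: ρ = λ/μ = 8.8/10.9 = 0.8073
For M/M/1: W = 1/(μ-λ)
W = 1/(10.9-8.8) = 1/2.10
W = 0.4762 hours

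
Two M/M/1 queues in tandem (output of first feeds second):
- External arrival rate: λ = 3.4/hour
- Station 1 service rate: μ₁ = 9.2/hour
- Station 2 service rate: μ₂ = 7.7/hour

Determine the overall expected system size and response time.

By Jackson's theorem, each station behaves as independent M/M/1.
Station 1: ρ₁ = 3.4/9.2 = 0.3696, L₁ = ρ₁/(1-ρ₁) = λ/(μ₁-λ) = 3.4/5.80 = 0.5862
Station 2: ρ₂ = 3.4/7.7 = 0.4416, L₂ = ρ₂/(1-ρ₂) = λ/(μ₂-λ) = 3.4/4.30 = 0.7907
Total: L = L₁ + L₂ = 0.5862 + 0.7907 = 1.3769
W = L/λ = 1.3769/3.4 = 0.4050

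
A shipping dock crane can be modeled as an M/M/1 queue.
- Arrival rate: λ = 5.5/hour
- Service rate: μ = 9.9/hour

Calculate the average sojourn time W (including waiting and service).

First, compute utilization: ρ = λ/μ = 5.5/9.9 = 0.5556
For M/M/1: W = 1/(μ-λ)
W = 1/(9.9-5.5) = 1/4.40
W = 0.2273 hours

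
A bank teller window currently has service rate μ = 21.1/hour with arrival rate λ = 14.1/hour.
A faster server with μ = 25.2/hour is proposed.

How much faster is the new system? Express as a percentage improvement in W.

System 1: ρ₁ = 14.1/21.1 = 0.6682, W₁ = 1/(21.1-14.1) = 0.14286
System 2: ρ₂ = 14.1/25.2 = 0.5595, W₂ = 1/(25.2-14.1) = 0.090090
Improvement: (W₁-W₂)/W₁ = (0.14286-0.090090)/0.14286 = 36.94%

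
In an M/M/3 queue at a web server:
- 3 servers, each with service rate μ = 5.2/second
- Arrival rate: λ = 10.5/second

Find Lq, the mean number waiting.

Traffic intensity: ρ = λ/(cμ) = 10.5/(3×5.2) = 0.6731
Since ρ = 0.6731 < 1, system is stable.
Offered load a = λ/μ = cρ = 10.5/5.2 = 2.0192
P₀ = [ Σₙ₌₀^2 aⁿ/n! + a^3/(3!(1-ρ)) ]⁻¹
Σ = a^0/0! + a^1/1! + a^2/2! = 1.00000 + 2.01923 + 2.03865 = 5.0579
a^3/(3!(1-ρ)) = 8.23300/(6 × 0.326923) = 4.1972
P₀ = 1/(5.0579 + 4.1972) = 0.1080
Lq = P₀·a^3·ρ / (3!(1-ρ)²) = 0.10805 × 8.2330 × 0.67308 / (6 × 0.10688) = 0.9337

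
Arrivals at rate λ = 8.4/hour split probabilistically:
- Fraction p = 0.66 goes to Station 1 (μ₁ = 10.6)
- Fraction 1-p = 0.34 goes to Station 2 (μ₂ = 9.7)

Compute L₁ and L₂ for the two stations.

Effective rates: λ₁ = 8.4×0.66 = 5.544, λ₂ = 8.4×0.34 = 2.856
Station 1: ρ₁ = 5.544/10.6 = 0.52302, L₁ = ρ₁/(1-ρ₁) = 0.52302/(1-0.52302) = 1.0965
Station 2: ρ₂ = 2.856/9.7 = 0.29443, L₂ = ρ₂/(1-ρ₂) = 0.29443/(1-0.29443) = 0.4173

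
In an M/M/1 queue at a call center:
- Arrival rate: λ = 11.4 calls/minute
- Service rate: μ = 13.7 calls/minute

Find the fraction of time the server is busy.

Server utilization: ρ = λ/μ
ρ = 11.4/13.7 = 0.8321
The server is busy 83.21% of the time.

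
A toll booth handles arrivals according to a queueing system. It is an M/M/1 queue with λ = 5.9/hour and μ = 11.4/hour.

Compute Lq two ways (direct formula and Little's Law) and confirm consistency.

Method 1 (direct): Lq = λ²/(μ(μ-λ)) = 34.81/(11.4 × 5.50) = 0.5552

Method 2 (Little's Law):
W = 1/(μ-λ) = 1/5.50 = 0.18182
Wq = W - 1/μ = 0.18182 - 0.087719 = 0.09410
Lq = λWq = 5.9 × 0.09410 = 0.5552 ✔ (matches Method 1)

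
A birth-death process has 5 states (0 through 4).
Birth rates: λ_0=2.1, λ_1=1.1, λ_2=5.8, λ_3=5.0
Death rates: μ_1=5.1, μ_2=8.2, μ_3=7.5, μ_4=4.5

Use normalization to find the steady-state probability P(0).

Ratios P(n)/P(0) = (λ₀···λₙ₋₁)/(μ₁···μₙ):
P(1)/P(0) = (2.1)/(5.1) = 0.4118
P(2)/P(0) = (2.1×1.1)/(5.1×8.2) = 0.05524
P(3)/P(0) = (2.1×1.1×5.8)/(5.1×8.2×7.5) = 0.04272
P(4)/P(0) = (2.1×1.1×5.8×5.0)/(5.1×8.2×7.5×4.5) = 0.04746

Normalization: ∑ P(n) = 1
P(0) × (1.0000 + 0.4118 + 0.05524 + 0.04272 + 0.04746) = 1
P(0) × 1.5572 = 1
P(0) = 1/1.5572 = 0.6422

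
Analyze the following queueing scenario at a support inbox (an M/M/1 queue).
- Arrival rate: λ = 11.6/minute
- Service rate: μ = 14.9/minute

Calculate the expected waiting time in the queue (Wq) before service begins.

First, compute utilization: ρ = λ/μ = 11.6/14.9 = 0.7785
For M/M/1: Wq = λ/(μ(μ-λ))
Wq = 11.6/(14.9 × (14.9-11.6))
Wq = 11.6/(14.9 × 3.30)
Wq = 0.2359 minutes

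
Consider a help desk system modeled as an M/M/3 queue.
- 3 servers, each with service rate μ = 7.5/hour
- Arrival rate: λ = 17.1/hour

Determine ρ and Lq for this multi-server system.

Traffic intensity: ρ = λ/(cμ) = 17.1/(3×7.5) = 0.7600
Since ρ = 0.7600 < 1, system is stable.
Offered load a = λ/μ = cρ = 17.1/7.5 = 2.2800
P₀ = [ Σₙ₌₀^2 aⁿ/n! + a^3/(3!(1-ρ)) ]⁻¹
Σ = a^0/0! + a^1/1! + a^2/2! = 1.0000 + 2.2800 + 2.5992 = 5.8792
a^3/(3!(1-ρ)) = 11.8524/(6 × 0.2400) = 8.2308
P₀ = 1/(5.8792 + 8.2308) = 0.07087
Lq = P₀·a^3·ρ / (3!(1-ρ)²) = 0.07087 × 11.8524 × 0.7600 / (6 × 0.05760) = 1.8472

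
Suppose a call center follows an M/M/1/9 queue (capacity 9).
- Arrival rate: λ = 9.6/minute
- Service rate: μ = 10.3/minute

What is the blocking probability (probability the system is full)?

ρ = λ/μ = 9.6/10.3 = 0.932039
P₀ = (1-ρ)/(1-ρ^(K+1)) = (1-0.932039)/(1-0.932039^10) = 0.06796/0.5053 = 0.1345
P_K = P₀×ρ^K = 0.1345 × 0.932039^9 = 0.1345 × 0.5308 = 0.07139
Blocking probability = 7.14%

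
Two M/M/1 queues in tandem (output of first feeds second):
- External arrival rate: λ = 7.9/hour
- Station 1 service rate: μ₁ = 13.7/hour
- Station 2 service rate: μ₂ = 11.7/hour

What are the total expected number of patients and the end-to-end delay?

By Jackson's theorem, each station behaves as independent M/M/1.
Station 1: ρ₁ = 7.9/13.7 = 0.5766, L₁ = ρ₁/(1-ρ₁) = λ/(μ₁-λ) = 7.9/5.80 = 1.3621
Station 2: ρ₂ = 7.9/11.7 = 0.6752, L₂ = ρ₂/(1-ρ₂) = λ/(μ₂-λ) = 7.9/3.80 = 2.0789
Total: L = L₁ + L₂ = 1.3621 + 2.0789 = 3.4410
W = L/λ = 3.4410/7.9 = 0.4356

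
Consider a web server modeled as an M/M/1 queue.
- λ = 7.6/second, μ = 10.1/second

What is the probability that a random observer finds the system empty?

ρ = λ/μ = 7.6/10.1 = 0.7525
P(0) = 1 - ρ = 1 - 0.7525 = 0.2475
The server is idle 24.75% of the time.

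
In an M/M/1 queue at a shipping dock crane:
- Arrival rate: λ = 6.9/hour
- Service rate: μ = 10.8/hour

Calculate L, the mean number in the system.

ρ = λ/μ = 6.9/10.8 = 0.6389
For M/M/1: L = λ/(μ-λ)
L = 6.9/(10.8-6.9) = 6.9/3.90
L = 1.7692 containers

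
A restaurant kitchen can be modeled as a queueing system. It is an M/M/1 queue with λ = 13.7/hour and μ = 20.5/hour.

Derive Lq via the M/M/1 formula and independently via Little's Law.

Method 1 (direct): Lq = λ²/(μ(μ-λ)) = 187.69/(20.5 × 6.80) = 1.3464

Method 2 (Little's Law):
W = 1/(μ-λ) = 1/6.80 = 0.14706
Wq = W - 1/μ = 0.14706 - 0.048780 = 0.09828
Lq = λWq = 13.7 × 0.09828 = 1.3464 ✔ (matches Method 1)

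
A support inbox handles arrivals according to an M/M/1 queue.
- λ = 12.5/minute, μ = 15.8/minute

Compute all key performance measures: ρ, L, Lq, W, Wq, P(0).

Step 1: ρ = λ/μ = 12.5/15.8 = 0.7911
Step 2: L = λ/(μ-λ) = 12.5/3.30 = 3.7879
Step 3: Lq = λ²/(μ(μ-λ)) = 156.25/(15.8×3.30) = 2.9967
Step 4: W = 1/(μ-λ) = 1/3.30 = 0.30303
Step 5: Wq = λ/(μ(μ-λ)) = 12.5/(15.8×3.30) = 0.2397
Step 6: P(0) = 1-ρ = 0.2089
Verify: L = λW = 12.5×0.30303 = 3.7879 ✔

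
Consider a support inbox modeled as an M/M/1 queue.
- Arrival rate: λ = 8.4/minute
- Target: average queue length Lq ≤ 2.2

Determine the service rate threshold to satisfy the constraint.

For M/M/1: Lq = λ²/(μ(μ-λ))
Need Lq ≤ 2.2, i.e. μ(μ-λ) ≥ λ²/2.2
μ² - 8.4μ - 70.56/2.2 ≥ 0  →  μ² - 8.4μ - 32.07273 ≥ 0
Quadratic formula (positive root): μ = [λ + √(λ² + 4×32.07273)]/2
Discriminant: 70.56 + 4×32.07273 = 198.8509, √198.8509 = 14.10145
μ ≥ (8.4 + 14.10145)/2 = 11.2507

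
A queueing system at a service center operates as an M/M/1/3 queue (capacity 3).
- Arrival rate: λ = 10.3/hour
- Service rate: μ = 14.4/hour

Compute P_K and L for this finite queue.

ρ = λ/μ = 10.3/14.4 = 0.71528
P₀ = (1-ρ)/(1-ρ^(K+1)) = (1-0.71528)/(1-0.71528^4) = 0.2847/0.7382 = 0.3857
P_K = P₀×ρ^K = 0.38567 × 0.71528^3 = 0.38567 × 0.36596 = 0.1411
Blocking probability P_3 = 0.1411 (14.11%)
L = ρ[1 - (K+1)ρ^K + Kρ^(K+1)] / [(1-ρ)(1-ρ^(K+1))]
L = 0.71528 × (1 - 4×0.36596 + 3×0.26176) / ((1 - 0.71528) × (1 - 0.26176)) = 1.0939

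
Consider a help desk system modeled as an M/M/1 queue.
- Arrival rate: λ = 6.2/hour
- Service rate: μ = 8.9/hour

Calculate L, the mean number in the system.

ρ = λ/μ = 6.2/8.9 = 0.6966
For M/M/1: L = λ/(μ-λ)
L = 6.2/(8.9-6.2) = 6.2/2.70
L = 2.2963 tickets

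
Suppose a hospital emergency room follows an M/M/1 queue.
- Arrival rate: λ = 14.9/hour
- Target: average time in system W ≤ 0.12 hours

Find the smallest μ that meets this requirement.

For M/M/1: W = 1/(μ-λ)
Need W ≤ 0.12, so 1/(μ-λ) ≤ 0.12
μ - λ ≥ 1/0.12 = 8.3333
μ ≥ 14.9 + 8.3333 = 23.2333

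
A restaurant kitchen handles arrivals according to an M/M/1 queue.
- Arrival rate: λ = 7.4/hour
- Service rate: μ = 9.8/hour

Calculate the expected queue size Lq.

ρ = λ/μ = 7.4/9.8 = 0.7551
For M/M/1: Lq = λ²/(μ(μ-λ))
Lq = 54.76/(9.8 × 2.40)
Lq = 2.3282 orders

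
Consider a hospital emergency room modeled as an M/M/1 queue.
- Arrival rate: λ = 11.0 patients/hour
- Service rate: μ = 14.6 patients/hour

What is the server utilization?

Server utilization: ρ = λ/μ
ρ = 11.0/14.6 = 0.7534
The server is busy 75.34% of the time.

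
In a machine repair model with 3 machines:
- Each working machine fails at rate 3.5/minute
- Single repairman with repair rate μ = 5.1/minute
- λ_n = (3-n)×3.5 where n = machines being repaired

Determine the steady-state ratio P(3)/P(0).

P(3)/P(0) = ∏_{i=0}^{3-1} λ_i/μ_{i+1}
= (3-0)×3.5/5.1 × (3-1)×3.5/5.1 × (3-2)×3.5/5.1
= 1.9393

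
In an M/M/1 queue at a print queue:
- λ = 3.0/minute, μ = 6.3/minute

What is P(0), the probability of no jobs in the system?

ρ = λ/μ = 3.0/6.3 = 0.4762
P(0) = 1 - ρ = 1 - 0.4762 = 0.5238
The server is idle 52.38% of the time.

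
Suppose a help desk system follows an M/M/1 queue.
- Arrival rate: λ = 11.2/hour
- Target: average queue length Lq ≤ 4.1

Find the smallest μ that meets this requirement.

For M/M/1: Lq = λ²/(μ(μ-λ))
Need Lq ≤ 4.1, i.e. μ(μ-λ) ≥ λ²/4.1
μ² - 11.2μ - 125.44/4.1 ≥ 0  →  μ² - 11.2μ - 30.59512 ≥ 0
Quadratic formula (positive root): μ = [λ + √(λ² + 4×30.59512)]/2
Discriminant: 125.44 + 4×30.59512 = 247.8205, √247.8205 = 15.74232
μ ≥ (11.2 + 15.74232)/2 = 13.4712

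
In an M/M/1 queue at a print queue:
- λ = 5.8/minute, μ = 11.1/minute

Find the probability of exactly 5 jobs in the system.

ρ = λ/μ = 5.8/11.1 = 0.5225
P(n) = (1-ρ)ρⁿ
P(5) = (1-0.5225) × 0.5225^5
P(5) = 0.47750 × 0.038943
P(5) = 0.01860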